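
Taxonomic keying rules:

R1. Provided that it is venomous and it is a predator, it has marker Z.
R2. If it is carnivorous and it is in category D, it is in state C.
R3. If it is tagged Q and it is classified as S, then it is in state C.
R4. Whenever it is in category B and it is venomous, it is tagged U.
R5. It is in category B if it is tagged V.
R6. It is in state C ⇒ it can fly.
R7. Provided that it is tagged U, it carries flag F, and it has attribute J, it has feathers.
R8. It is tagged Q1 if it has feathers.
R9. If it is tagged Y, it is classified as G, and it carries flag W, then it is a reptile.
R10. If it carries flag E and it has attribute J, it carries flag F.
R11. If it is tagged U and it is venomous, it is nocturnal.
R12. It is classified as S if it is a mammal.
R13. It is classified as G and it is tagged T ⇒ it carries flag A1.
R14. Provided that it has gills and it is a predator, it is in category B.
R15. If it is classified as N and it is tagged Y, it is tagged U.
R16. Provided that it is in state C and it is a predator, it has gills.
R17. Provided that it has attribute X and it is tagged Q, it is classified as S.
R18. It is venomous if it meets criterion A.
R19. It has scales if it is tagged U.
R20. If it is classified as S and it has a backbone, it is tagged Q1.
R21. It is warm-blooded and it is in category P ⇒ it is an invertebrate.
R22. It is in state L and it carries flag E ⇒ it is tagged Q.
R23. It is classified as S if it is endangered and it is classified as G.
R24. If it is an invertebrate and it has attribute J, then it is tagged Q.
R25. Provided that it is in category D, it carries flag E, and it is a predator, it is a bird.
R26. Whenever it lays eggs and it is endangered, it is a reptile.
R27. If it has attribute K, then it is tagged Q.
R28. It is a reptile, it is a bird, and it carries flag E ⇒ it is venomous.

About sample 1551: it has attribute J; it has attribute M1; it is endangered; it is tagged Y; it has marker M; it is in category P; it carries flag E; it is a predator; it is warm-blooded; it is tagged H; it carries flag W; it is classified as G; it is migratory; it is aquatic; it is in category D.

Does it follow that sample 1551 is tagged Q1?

By R9 (it is tagged Y, it is classified as G, it carries flag W): it is a reptile.
By R10 (it carries flag E, it has attribute J): it carries flag F.
By R21 (it is warm-blooded, it is in category P): it is an invertebrate.
By R23 (it is endangered, it is classified as G): it is classified as S.
By R24 (it is an invertebrate, it has attribute J): it is tagged Q.
By R25 (it is in category D, it carries flag E, it is a predator): it is a bird.
By R28 (it is a reptile, it is a bird, it carries flag E): it is venomous.
By R3 (it is tagged Q, it is classified as S): it is in state C.
By R16 (it is in state C, it is a predator): it has gills.
By R14 (it has gills, it is a predator): it is in category B.
By R4 (it is in category B, it is venomous): it is tagged U.
By R7 (it is tagged U, it carries flag F, it has attribute J): it has feathers.
By R8 (it has feathers): it is tagged Q1.

Yes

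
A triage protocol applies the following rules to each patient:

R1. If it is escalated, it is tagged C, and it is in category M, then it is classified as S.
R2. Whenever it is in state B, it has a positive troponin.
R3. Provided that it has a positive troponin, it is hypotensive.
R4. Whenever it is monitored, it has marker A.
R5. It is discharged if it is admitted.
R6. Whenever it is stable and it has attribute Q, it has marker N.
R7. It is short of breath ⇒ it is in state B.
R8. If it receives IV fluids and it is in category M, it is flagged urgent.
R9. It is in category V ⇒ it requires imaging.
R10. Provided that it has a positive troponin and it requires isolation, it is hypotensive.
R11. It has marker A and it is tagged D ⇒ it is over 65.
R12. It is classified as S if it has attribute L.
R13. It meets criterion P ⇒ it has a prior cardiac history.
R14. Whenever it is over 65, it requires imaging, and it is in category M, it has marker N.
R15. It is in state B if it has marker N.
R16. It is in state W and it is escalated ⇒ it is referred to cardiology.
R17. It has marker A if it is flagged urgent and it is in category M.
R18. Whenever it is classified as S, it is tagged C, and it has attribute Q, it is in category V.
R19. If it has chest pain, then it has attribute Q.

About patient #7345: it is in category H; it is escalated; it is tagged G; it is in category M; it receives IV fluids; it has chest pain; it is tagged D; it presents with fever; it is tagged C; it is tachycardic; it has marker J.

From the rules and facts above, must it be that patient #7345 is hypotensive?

Yes

By R1 (it is escalated, it is tagged C, it is in category M): it is classified as S.
By R8 (it receives IV fluids, it is in category M): it is flagged urgent.
By R17 (it is flagged urgent, it is in category M): it has marker A.
By R19 (it has chest pain): it has attribute Q.
By R11 (it has marker A, it is tagged D): it is over 65.
By R18 (it is classified as S, it is tagged C, it has attribute Q): it is in category V.
By R9 (it is in category V): it requires imaging.
By R14 (it is over 65, it requires imaging, it is in category M): it has marker N.
By R15 (it has marker N): it is in state B.
By R2 (it is in state B): it has a positive troponin.
By R3 (it has a positive troponin): it is hypotensive.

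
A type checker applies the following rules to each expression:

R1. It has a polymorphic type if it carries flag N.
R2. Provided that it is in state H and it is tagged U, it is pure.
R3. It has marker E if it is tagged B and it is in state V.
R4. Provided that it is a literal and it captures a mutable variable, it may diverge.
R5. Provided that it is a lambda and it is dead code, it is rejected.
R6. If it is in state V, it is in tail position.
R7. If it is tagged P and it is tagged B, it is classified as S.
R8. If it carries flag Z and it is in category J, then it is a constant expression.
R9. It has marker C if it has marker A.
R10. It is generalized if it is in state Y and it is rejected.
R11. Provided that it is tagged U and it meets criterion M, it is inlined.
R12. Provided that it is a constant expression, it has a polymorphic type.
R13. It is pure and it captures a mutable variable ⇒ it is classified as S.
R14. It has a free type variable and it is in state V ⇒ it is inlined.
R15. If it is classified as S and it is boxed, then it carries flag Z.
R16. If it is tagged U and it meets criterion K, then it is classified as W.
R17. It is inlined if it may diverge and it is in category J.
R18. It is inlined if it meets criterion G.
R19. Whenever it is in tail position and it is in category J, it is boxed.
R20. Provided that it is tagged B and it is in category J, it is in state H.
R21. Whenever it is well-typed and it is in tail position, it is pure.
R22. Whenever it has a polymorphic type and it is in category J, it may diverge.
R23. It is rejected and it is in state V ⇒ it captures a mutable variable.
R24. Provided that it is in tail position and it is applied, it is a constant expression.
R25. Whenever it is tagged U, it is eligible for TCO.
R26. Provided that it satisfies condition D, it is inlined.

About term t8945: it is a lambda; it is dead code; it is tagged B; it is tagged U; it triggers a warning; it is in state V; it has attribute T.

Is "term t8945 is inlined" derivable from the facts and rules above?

No

Forward chaining from the given facts derives: has marker E, is rejected, is in tail position, captures a mutable variable, is eligible for TCO.
Rules concluding "it is inlined": R11 needs "it meets criterion M"; R14 needs "it has a free type variable"; R17 needs "it may diverge"; R18 needs "it meets criterion G"; R26 needs "it satisfies condition D" — none of these are established.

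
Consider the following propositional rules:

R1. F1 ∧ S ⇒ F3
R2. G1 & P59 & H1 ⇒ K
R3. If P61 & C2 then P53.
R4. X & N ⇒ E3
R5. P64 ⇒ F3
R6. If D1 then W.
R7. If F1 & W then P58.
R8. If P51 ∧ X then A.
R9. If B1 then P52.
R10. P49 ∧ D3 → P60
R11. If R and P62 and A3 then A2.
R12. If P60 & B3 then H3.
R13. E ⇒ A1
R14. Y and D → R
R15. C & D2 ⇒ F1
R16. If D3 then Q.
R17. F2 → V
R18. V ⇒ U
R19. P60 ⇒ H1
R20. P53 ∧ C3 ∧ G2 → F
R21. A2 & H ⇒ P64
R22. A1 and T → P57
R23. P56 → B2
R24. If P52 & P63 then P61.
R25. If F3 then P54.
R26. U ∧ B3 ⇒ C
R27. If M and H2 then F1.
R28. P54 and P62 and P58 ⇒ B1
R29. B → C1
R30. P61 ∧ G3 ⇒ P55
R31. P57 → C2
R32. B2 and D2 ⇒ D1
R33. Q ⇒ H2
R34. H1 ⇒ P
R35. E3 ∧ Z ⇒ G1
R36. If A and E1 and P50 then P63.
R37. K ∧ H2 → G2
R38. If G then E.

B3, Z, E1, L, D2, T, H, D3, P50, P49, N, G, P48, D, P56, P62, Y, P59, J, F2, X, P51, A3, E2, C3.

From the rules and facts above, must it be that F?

E3  (by R4: X, N)
A  (by R8: P51, X)
P60  (by R10: P49, D3)
R  (by R14: Y, D)
Q  (by R16: D3)
V  (by R17: F2)
U  (by R18: V)
H1  (by R19: P60)
B2  (by R23: P56)
C  (by R26: U, B3)
D1  (by R32: B2, D2)
H2  (by R33: Q)
G1  (by R35: E3, Z)
P63  (by R36: A, E1, P50)
E  (by R38: G)
K  (by R2: G1, P59, H1)
W  (by R6: D1)
A2  (by R11: R, P62, A3)
A1  (by R13: E)
F1  (by R15: C, D2)
P64  (by R21: A2, H)
P57  (by R22: A1, T)
C2  (by R31: P57)
G2  (by R37: K, H2)
F3  (by R5: P64)
P58  (by R7: F1, W)
P54  (by R25: F3)
B1  (by R28: P54, P62, P58)
P52  (by R9: B1)
P61  (by R24: P52, P63)
P53  (by R3: P61, C2)
F  (by R20: P53, C3, G2)

Yes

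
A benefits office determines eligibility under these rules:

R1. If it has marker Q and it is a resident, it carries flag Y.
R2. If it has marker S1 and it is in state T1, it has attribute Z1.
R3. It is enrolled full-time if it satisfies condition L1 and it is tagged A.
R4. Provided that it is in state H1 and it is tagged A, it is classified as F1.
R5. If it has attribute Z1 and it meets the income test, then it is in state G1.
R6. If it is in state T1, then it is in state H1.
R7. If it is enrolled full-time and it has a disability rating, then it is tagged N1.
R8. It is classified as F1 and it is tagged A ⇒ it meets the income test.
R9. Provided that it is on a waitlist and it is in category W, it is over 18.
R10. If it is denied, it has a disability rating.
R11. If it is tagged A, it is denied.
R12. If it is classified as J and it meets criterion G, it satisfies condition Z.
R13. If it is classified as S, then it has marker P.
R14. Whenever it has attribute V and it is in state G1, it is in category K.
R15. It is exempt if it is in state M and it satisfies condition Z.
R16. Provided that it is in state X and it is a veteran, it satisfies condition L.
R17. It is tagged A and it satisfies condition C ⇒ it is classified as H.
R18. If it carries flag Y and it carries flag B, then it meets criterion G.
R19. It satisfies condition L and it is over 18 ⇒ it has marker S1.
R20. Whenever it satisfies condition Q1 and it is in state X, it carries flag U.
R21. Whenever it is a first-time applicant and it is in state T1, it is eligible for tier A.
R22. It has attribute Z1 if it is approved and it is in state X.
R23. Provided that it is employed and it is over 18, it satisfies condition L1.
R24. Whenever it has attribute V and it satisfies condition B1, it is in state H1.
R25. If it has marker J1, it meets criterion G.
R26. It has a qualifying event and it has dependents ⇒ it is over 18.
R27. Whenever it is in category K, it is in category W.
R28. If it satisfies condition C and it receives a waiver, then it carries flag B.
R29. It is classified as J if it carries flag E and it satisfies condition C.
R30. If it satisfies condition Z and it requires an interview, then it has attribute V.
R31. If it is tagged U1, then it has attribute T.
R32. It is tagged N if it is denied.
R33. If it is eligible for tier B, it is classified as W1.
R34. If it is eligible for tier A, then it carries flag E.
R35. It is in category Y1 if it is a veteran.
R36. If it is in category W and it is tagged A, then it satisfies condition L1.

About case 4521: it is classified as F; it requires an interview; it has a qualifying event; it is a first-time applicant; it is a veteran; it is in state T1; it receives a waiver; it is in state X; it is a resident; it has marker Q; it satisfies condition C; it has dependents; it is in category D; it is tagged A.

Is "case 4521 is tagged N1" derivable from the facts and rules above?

Yes

By R1 (it has marker Q, it is a resident): it carries flag Y.
By R6 (it is in state T1): it is in state H1.
By R11 (it is tagged A): it is denied.
By R16 (it is in state X, it is a veteran): it satisfies condition L.
By R21 (it is a first-time applicant, it is in state T1): it is eligible for tier A.
By R26 (it has a qualifying event, it has dependents): it is over 18.
By R28 (it satisfies condition C, it receives a waiver): it carries flag B.
By R34 (it is eligible for tier A): it carries flag E.
By R4 (it is in state H1, it is tagged A): it is classified as F1.
By R8 (it is classified as F1, it is tagged A): it meets the income test.
By R10 (it is denied): it has a disability rating.
By R18 (it carries flag Y, it carries flag B): it meets criterion G.
By R19 (it satisfies condition L, it is over 18): it has marker S1.
By R29 (it carries flag E, it satisfies condition C): it is classified as J.
By R2 (it has marker S1, it is in state T1): it has attribute Z1.
By R5 (it has attribute Z1, it meets the income test): it is in state G1.
By R12 (it is classified as J, it meets criterion G): it satisfies condition Z.
By R30 (it satisfies condition Z, it requires an interview): it has attribute V.
By R14 (it has attribute V, it is in state G1): it is in category K.
By R27 (it is in category K): it is in category W.
By R36 (it is in category W, it is tagged A): it satisfies condition L1.
By R3 (it satisfies condition L1, it is tagged A): it is enrolled full-time.
By R7 (it is enrolled full-time, it has a disability rating): it is tagged N1.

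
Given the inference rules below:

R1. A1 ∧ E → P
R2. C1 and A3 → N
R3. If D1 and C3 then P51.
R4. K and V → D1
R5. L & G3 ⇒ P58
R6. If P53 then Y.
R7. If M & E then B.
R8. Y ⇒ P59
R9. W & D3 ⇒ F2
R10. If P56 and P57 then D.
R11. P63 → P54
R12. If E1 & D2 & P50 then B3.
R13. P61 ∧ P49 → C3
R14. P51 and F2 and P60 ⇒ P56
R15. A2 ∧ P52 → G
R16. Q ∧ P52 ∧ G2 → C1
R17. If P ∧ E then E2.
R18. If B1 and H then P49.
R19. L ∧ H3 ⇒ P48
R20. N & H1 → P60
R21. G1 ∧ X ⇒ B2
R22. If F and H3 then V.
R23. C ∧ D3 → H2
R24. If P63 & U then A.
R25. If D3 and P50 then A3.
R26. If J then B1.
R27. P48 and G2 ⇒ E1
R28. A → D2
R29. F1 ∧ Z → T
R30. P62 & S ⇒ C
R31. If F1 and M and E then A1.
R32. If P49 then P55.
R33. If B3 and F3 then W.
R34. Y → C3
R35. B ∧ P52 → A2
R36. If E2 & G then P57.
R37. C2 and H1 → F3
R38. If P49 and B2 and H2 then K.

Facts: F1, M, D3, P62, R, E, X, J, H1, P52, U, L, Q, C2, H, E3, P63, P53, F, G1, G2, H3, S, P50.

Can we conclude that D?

Yes

Y  (by R6: P53)
B  (by R7: M, E)
C1  (by R16: Q, P52, G2)
P48  (by R19: L, H3)
B2  (by R21: G1, X)
V  (by R22: F, H3)
A  (by R24: P63, U)
A3  (by R25: D3, P50)
B1  (by R26: J)
E1  (by R27: P48, G2)
D2  (by R28: A)
C  (by R30: P62, S)
A1  (by R31: F1, M, E)
C3  (by R34: Y)
A2  (by R35: B, P52)
F3  (by R37: C2, H1)
P  (by R1: A1, E)
N  (by R2: C1, A3)
B3  (by R12: E1, D2, P50)
G  (by R15: A2, P52)
E2  (by R17: P, E)
P49  (by R18: B1, H)
P60  (by R20: N, H1)
H2  (by R23: C, D3)
W  (by R33: B3, F3)
P57  (by R36: E2, G)
K  (by R38: P49, B2, H2)
D1  (by R4: K, V)
F2  (by R9: W, D3)
P51  (by R3: D1, C3)
P56  (by R14: P51, F2, P60)
D  (by R10: P56, P57)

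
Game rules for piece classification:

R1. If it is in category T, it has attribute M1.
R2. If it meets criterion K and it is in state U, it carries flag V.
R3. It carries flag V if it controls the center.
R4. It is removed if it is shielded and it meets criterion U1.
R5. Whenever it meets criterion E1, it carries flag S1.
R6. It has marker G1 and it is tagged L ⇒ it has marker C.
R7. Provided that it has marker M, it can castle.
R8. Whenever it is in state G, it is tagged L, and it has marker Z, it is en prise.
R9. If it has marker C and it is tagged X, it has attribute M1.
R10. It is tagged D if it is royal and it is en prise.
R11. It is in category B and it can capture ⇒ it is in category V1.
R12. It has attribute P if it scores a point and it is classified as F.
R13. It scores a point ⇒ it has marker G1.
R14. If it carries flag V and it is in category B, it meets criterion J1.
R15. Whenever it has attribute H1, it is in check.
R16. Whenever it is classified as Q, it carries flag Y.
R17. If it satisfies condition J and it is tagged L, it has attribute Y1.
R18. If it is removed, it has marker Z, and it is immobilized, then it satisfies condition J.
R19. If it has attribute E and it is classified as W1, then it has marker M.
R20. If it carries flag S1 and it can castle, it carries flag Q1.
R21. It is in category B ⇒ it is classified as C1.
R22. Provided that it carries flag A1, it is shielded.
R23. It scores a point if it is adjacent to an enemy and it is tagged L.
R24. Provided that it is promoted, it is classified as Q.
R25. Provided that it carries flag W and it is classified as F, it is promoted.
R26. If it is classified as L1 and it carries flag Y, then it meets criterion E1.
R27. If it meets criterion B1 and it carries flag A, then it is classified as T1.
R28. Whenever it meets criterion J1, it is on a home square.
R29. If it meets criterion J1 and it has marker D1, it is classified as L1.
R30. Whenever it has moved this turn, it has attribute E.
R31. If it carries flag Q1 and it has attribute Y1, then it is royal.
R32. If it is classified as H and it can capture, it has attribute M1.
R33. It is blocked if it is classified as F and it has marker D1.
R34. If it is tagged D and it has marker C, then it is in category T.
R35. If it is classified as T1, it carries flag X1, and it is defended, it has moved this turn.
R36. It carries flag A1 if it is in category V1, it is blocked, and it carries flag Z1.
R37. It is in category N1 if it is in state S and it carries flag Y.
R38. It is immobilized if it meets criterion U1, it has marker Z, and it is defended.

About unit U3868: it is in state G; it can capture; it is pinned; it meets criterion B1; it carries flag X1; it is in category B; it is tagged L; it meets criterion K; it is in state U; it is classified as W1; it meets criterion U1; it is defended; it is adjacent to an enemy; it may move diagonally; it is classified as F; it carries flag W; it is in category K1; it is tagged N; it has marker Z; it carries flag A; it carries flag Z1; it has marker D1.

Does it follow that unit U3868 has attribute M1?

Yes

By R2 (it meets criterion K, it is in state U): it carries flag V.
By R8 (it is in state G, it is tagged L, it has marker Z): it is en prise.
By R11 (it is in category B, it can capture): it is in category V1.
By R14 (it carries flag V, it is in category B): it meets criterion J1.
By R23 (it is adjacent to an enemy, it is tagged L): it scores a point.
By R25 (it carries flag W, it is classified as F): it is promoted.
By R27 (it meets criterion B1, it carries flag A): it is classified as T1.
By R29 (it meets criterion J1, it has marker D1): it is classified as L1.
By R33 (it is classified as F, it has marker D1): it is blocked.
By R35 (it is classified as T1, it carries flag X1, it is defended): it has moved this turn.
By R36 (it is in category V1, it is blocked, it carries flag Z1): it carries flag A1.
By R38 (it meets criterion U1, it has marker Z, it is defended): it is immobilized.
By R13 (it scores a point): it has marker G1.
By R22 (it carries flag A1): it is shielded.
By R24 (it is promoted): it is classified as Q.
By R30 (it has moved this turn): it has attribute E.
By R4 (it is shielded, it meets criterion U1): it is removed.
By R6 (it has marker G1, it is tagged L): it has marker C.
By R16 (it is classified as Q): it carries flag Y.
By R18 (it is removed, it has marker Z, it is immobilized): it satisfies condition J.
By R19 (it has attribute E, it is classified as W1): it has marker M.
By R26 (it is classified as L1, it carries flag Y): it meets criterion E1.
By R5 (it meets criterion E1): it carries flag S1.
By R7 (it has marker M): it can castle.
By R17 (it satisfies condition J, it is tagged L): it has attribute Y1.
By R20 (it carries flag S1, it can castle): it carries flag Q1.
By R31 (it carries flag Q1, it has attribute Y1): it is royal.
By R10 (it is royal, it is en prise): it is tagged D.
By R34 (it is tagged D, it has marker C): it is in category T.
By R1 (it is in category T): it has attribute M1.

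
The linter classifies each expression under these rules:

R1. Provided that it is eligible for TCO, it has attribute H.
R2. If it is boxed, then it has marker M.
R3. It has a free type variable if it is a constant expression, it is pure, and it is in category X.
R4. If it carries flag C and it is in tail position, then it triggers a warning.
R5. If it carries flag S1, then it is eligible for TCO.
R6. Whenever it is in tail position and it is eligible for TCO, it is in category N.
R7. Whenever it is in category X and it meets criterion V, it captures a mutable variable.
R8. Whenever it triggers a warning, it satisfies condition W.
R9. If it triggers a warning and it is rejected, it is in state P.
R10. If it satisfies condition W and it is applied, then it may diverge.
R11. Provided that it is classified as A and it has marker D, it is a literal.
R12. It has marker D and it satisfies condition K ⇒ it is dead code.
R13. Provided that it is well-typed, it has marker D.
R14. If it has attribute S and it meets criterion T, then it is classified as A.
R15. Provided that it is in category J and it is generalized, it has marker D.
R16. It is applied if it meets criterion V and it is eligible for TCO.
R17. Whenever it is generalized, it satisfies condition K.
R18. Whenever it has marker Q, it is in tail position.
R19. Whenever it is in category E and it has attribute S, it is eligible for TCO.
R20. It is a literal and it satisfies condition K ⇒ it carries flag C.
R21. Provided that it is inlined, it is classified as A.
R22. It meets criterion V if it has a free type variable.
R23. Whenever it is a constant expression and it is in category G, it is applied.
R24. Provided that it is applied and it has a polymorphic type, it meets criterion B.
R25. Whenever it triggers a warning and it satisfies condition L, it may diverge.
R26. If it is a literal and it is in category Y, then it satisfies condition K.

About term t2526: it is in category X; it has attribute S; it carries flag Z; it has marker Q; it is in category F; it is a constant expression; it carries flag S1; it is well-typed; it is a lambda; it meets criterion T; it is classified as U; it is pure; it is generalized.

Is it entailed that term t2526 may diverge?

By R3 (it is a constant expression, it is pure, it is in category X): it has a free type variable.
By R5 (it carries flag S1): it is eligible for TCO.
By R13 (it is well-typed): it has marker D.
By R14 (it has attribute S, it meets criterion T): it is classified as A.
By R17 (it is generalized): it satisfies condition K.
By R18 (it has marker Q): it is in tail position.
By R22 (it has a free type variable): it meets criterion V.
By R11 (it is classified as A, it has marker D): it is a literal.
By R16 (it meets criterion V, it is eligible for TCO): it is applied.
By R20 (it is a literal, it satisfies condition K): it carries flag C.
By R4 (it carries flag C, it is in tail position): it triggers a warning.
By R8 (it triggers a warning): it satisfies condition W.
By R10 (it satisfies condition W, it is applied): it may diverge.

Yes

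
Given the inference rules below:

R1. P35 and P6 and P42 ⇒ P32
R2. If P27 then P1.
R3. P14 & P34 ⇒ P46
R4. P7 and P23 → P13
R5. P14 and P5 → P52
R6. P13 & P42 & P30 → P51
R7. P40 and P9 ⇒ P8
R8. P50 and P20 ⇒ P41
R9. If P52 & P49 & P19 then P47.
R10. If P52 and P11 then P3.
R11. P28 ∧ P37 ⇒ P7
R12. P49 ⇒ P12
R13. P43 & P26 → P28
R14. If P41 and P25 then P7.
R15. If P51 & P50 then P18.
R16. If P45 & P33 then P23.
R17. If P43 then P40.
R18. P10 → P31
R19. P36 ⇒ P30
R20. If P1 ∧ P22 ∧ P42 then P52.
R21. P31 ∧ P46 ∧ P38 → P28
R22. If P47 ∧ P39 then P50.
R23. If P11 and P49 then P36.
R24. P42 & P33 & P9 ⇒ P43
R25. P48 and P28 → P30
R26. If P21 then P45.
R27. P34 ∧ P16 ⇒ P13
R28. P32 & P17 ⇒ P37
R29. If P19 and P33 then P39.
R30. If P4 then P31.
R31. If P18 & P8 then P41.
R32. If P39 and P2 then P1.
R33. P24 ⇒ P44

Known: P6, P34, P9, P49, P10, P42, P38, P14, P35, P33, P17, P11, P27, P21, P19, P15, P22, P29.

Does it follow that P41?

Yes

P32  (by R1: P35, P6, P42)
P1  (by R2: P27)
P46  (by R3: P14, P34)
P31  (by R18: P10)
P52  (by R20: P1, P22, P42)
P28  (by R21: P31, P46, P38)
P36  (by R23: P11, P49)
P43  (by R24: P42, P33, P9)
P45  (by R26: P21)
P37  (by R28: P32, P17)
P39  (by R29: P19, P33)
P47  (by R9: P52, P49, P19)
P7  (by R11: P28, P37)
P23  (by R16: P45, P33)
P40  (by R17: P43)
P30  (by R19: P36)
P50  (by R22: P47, P39)
P13  (by R4: P7, P23)
P51  (by R6: P13, P42, P30)
P8  (by R7: P40, P9)
P18  (by R15: P51, P50)
P41  (by R31: P18, P8)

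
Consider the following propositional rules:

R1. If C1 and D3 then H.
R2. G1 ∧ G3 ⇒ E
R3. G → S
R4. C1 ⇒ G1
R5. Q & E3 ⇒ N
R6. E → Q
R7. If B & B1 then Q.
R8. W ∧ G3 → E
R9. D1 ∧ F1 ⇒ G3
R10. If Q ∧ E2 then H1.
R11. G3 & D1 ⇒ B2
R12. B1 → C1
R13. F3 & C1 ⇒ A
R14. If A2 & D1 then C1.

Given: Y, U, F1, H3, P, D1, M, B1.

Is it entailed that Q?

G3  (by R9: D1, F1)
C1  (by R12: B1)
G1  (by R4: C1)
E  (by R2: G1, G3)
Q  (by R6: E)

Yes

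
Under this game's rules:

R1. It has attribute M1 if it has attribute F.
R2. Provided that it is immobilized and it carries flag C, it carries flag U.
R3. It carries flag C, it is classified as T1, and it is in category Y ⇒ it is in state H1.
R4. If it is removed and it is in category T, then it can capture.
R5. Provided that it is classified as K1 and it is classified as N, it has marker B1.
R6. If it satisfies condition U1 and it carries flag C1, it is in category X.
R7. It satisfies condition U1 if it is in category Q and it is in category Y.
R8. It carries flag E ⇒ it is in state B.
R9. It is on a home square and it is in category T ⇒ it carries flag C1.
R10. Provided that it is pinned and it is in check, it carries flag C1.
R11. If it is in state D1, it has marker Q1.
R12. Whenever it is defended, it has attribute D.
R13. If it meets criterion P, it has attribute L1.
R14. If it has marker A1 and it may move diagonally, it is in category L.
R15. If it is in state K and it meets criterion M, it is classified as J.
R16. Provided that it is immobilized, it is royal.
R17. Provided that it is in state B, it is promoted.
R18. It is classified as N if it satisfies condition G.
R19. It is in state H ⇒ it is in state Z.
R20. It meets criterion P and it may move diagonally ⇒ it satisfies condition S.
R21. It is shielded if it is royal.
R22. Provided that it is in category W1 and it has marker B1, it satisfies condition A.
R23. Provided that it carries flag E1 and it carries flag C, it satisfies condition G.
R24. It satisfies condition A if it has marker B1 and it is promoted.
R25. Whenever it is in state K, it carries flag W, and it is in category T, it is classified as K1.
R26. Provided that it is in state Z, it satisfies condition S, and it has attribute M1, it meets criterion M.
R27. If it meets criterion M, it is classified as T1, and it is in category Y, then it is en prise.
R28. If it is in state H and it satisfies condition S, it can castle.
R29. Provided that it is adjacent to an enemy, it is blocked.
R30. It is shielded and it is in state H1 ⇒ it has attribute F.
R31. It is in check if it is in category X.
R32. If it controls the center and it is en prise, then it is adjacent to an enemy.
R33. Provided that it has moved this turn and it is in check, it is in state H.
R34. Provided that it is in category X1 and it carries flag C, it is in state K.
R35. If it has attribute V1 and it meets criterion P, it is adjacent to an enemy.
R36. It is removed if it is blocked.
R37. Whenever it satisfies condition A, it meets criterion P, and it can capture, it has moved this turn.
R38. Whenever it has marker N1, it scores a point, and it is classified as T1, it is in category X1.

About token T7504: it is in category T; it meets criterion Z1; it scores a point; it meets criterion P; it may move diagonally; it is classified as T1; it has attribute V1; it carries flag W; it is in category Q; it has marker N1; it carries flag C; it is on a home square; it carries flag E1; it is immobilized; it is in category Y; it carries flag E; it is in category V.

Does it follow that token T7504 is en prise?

By R3 (it carries flag C, it is classified as T1, it is in category Y): it is in state H1.
By R7 (it is in category Q, it is in category Y): it satisfies condition U1.
By R8 (it carries flag E): it is in state B.
By R9 (it is on a home square, it is in category T): it carries flag C1.
By R16 (it is immobilized): it is royal.
By R17 (it is in state B): it is promoted.
By R20 (it meets criterion P, it may move diagonally): it satisfies condition S.
By R21 (it is royal): it is shielded.
By R23 (it carries flag E1, it carries flag C): it satisfies condition G.
By R30 (it is shielded, it is in state H1): it has attribute F.
By R35 (it has attribute V1, it meets criterion P): it is adjacent to an enemy.
By R38 (it has marker N1, it scores a point, it is classified as T1): it is in category X1.
By R1 (it has attribute F): it has attribute M1.
By R6 (it satisfies condition U1, it carries flag C1): it is in category X.
By R18 (it satisfies condition G): it is classified as N.
By R29 (it is adjacent to an enemy): it is blocked.
By R31 (it is in category X): it is in check.
By R34 (it is in category X1, it carries flag C): it is in state K.
By R36 (it is blocked): it is removed.
By R4 (it is removed, it is in category T): it can capture.
By R25 (it is in state K, it carries flag W, it is in category T): it is classified as K1.
By R5 (it is classified as K1, it is classified as N): it has marker B1.
By R24 (it has marker B1, it is promoted): it satisfies condition A.
By R37 (it satisfies condition A, it meets criterion P, it can capture): it has moved this turn.
By R33 (it has moved this turn, it is in check): it is in state H.
By R19 (it is in state H): it is in state Z.
By R26 (it is in state Z, it satisfies condition S, it has attribute M1): it meets criterion M.
By R27 (it meets criterion M, it is classified as T1, it is in category Y): it is en prise.

Yes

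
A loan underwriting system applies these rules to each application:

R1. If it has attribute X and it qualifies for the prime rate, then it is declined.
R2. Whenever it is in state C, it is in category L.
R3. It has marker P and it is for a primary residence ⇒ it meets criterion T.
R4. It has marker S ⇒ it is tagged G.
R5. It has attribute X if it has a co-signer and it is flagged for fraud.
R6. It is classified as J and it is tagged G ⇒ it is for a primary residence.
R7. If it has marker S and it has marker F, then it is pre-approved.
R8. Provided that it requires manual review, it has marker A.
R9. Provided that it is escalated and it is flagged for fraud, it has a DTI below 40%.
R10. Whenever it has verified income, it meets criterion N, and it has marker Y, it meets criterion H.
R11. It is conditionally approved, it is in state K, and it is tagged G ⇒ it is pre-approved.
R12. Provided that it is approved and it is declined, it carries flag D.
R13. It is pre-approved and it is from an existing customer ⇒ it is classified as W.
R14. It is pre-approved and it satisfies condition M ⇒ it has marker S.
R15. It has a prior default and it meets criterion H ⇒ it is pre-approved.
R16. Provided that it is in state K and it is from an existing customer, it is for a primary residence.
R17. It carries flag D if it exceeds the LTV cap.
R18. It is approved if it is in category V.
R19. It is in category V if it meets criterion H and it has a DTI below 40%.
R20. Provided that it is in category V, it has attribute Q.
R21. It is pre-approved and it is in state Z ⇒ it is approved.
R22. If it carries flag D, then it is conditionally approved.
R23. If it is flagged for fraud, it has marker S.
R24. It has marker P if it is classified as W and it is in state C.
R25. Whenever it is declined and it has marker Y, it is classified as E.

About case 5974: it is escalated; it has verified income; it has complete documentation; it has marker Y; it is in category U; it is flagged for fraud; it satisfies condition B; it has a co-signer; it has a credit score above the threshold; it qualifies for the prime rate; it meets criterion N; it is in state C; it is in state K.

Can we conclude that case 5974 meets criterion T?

Forward chaining from the given facts derives: is in category L, has attribute X, has a DTI below 40%, meets criterion H, is in category V, has attribute Q, has marker S, is declined, is tagged G, is approved, is classified as E, carries flag D, is conditionally approved, is pre-approved.
The only rule concluding "it meets criterion T" is R3, which needs "it has marker P"; that is never established.

No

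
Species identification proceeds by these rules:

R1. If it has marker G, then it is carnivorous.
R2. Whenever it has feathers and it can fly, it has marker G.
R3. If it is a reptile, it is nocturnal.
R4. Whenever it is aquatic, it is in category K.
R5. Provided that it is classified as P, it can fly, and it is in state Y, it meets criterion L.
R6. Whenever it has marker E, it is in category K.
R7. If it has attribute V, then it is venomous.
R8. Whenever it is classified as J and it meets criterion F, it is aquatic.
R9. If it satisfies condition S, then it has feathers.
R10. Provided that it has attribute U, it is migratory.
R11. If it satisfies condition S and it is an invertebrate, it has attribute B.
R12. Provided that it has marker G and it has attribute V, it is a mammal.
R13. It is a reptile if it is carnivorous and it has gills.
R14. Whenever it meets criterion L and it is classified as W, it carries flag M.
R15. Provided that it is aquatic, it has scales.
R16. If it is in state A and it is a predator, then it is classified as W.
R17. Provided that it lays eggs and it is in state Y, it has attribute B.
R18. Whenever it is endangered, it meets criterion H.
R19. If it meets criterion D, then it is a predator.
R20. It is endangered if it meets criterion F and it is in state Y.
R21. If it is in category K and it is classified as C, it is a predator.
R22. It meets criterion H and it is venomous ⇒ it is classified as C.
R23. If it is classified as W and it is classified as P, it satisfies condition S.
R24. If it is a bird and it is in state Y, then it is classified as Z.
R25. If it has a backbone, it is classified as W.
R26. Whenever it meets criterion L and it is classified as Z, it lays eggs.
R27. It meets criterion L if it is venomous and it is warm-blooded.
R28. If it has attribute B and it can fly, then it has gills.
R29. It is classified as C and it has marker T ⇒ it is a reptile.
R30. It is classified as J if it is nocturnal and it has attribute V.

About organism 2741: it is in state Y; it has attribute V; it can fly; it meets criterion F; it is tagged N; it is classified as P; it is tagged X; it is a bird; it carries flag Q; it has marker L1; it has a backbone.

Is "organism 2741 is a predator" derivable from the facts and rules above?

By R5 (it is classified as P, it can fly, it is in state Y): it meets criterion L.
By R7 (it has attribute V): it is venomous.
By R20 (it meets criterion F, it is in state Y): it is endangered.
By R24 (it is a bird, it is in state Y): it is classified as Z.
By R25 (it has a backbone): it is classified as W.
By R26 (it meets criterion L, it is classified as Z): it lays eggs.
By R17 (it lays eggs, it is in state Y): it has attribute B.
By R18 (it is endangered): it meets criterion H.
By R22 (it meets criterion H, it is venomous): it is classified as C.
By R23 (it is classified as W, it is classified as P): it satisfies condition S.
By R28 (it has attribute B, it can fly): it has gills.
By R9 (it satisfies condition S): it has feathers.
By R2 (it has feathers, it can fly): it has marker G.
By R1 (it has marker G): it is carnivorous.
By R13 (it is carnivorous, it has gills): it is a reptile.
By R3 (it is a reptile): it is nocturnal.
By R30 (it is nocturnal, it has attribute V): it is classified as J.
By R8 (it is classified as J, it meets criterion F): it is aquatic.
By R4 (it is aquatic): it is in category K.
By R21 (it is in category K, it is classified as C): it is a predator.

Yes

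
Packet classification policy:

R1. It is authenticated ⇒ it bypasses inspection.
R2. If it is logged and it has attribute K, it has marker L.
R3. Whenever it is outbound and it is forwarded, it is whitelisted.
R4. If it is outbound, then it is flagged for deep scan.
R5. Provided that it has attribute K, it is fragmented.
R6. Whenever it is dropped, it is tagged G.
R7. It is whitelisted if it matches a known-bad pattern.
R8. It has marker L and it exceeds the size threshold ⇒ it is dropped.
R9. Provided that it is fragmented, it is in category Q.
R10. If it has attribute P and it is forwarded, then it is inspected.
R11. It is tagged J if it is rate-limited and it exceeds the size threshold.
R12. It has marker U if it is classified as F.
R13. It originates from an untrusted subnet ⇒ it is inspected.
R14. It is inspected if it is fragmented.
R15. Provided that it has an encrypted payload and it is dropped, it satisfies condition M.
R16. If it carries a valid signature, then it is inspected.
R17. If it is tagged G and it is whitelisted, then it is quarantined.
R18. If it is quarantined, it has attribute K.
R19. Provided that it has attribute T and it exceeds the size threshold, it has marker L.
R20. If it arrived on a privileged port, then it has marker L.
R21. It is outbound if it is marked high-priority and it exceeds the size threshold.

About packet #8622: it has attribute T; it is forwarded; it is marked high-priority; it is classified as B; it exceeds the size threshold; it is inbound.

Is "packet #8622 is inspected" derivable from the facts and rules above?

Yes

By R19 (it has attribute T, it exceeds the size threshold): it has marker L.
By R21 (it is marked high-priority, it exceeds the size threshold): it is outbound.
By R3 (it is outbound, it is forwarded): it is whitelisted.
By R8 (it has marker L, it exceeds the size threshold): it is dropped.
By R6 (it is dropped): it is tagged G.
By R17 (it is tagged G, it is whitelisted): it is quarantined.
By R18 (it is quarantined): it has attribute K.
By R5 (it has attribute K): it is fragmented.
By R14 (it is fragmented): it is inspected.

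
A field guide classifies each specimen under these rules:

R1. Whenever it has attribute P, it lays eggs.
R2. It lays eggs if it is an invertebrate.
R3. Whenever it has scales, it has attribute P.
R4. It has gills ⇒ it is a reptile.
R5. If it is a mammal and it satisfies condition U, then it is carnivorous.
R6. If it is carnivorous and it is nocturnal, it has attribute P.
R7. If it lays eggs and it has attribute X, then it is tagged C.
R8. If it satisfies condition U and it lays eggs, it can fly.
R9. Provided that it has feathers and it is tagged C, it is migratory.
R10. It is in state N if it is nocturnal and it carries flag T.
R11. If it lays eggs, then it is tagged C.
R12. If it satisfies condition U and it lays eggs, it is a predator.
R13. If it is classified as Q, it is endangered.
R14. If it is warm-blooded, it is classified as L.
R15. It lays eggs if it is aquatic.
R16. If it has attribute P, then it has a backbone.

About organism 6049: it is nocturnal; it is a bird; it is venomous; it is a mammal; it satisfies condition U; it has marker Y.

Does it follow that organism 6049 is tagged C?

By R5 (it is a mammal, it satisfies condition U): it is carnivorous.
By R6 (it is carnivorous, it is nocturnal): it has attribute P.
By R1 (it has attribute P): it lays eggs.
By R11 (it lays eggs): it is tagged C.

Yes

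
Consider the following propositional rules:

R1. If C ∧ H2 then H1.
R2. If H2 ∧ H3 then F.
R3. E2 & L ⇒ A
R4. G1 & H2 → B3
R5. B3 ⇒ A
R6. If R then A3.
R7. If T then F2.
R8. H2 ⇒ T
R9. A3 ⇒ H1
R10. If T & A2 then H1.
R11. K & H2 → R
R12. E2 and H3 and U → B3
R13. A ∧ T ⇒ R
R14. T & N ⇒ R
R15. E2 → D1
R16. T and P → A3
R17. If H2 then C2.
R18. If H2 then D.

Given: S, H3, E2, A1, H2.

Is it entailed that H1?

No

Forward chaining from the given facts derives: F, T, D1, C2, D, F2.
Rules concluding H1: R1 needs C; R9 needs A3; R10 needs A2 — none of these are established.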